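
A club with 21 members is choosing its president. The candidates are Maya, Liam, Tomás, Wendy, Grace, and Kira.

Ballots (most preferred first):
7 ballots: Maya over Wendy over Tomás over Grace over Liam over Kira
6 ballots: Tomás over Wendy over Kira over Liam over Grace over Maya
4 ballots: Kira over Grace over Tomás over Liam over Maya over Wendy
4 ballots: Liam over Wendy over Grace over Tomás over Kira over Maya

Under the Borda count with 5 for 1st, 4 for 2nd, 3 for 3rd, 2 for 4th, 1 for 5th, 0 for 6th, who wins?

Maya: 7×5 + 6×0 + 4×1 + 4×0 = 39
Liam: 7×1 + 6×2 + 4×2 + 4×5 = 47
Tomás: 7×3 + 6×5 + 4×3 + 4×2 = 71
Wendy: 7×4 + 6×4 + 4×0 + 4×4 = 68
Grace: 7×2 + 6×1 + 4×4 + 4×3 = 48
Kira: 7×0 + 6×3 + 4×5 + 4×1 = 42

Tomás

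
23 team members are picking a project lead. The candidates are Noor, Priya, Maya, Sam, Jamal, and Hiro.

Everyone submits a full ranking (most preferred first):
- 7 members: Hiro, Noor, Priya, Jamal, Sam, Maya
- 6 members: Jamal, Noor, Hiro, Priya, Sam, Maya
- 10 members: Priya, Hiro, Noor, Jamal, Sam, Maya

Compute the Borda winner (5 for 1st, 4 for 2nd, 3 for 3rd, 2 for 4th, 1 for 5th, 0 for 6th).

Hiro

Noor: 7×4 + 6×4 + 10×3 = 82
Priya: 7×3 + 6×2 + 10×5 = 83
Maya: 7×0 + 6×0 + 10×0 = 0
Sam: 7×1 + 6×1 + 10×1 = 23
Jamal: 7×2 + 6×5 + 10×2 = 64
Hiro: 7×5 + 6×3 + 10×4 = 93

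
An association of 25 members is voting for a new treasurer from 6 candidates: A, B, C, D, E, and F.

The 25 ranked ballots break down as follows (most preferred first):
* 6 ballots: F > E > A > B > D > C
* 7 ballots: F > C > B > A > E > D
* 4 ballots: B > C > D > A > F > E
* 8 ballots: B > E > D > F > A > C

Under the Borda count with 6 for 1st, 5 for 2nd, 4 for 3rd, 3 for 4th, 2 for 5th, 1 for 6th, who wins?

B

A: 6×4 + 7×3 + 4×3 + 8×2 = 73
B: 6×3 + 7×4 + 4×6 + 8×6 = 118
C: 6×1 + 7×5 + 4×5 + 8×1 = 69
D: 6×2 + 7×1 + 4×4 + 8×4 = 67
E: 6×5 + 7×2 + 4×1 + 8×5 = 88
F: 6×6 + 7×6 + 4×2 + 8×3 = 110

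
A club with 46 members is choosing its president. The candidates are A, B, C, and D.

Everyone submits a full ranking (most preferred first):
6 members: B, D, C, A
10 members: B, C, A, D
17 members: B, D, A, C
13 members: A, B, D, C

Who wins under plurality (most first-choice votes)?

First-place votes: A 13, B 33, C 0, D 0.

B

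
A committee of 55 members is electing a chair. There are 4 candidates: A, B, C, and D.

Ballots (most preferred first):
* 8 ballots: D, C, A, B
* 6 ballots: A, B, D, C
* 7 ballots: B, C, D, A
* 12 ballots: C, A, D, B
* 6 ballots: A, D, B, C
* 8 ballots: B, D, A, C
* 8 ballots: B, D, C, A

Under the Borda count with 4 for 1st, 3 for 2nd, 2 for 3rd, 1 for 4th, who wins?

A: 8×2 + 6×4 + 7×1 + 12×3 + 6×4 + 8×2 + 8×1 = 131
B: 8×1 + 6×3 + 7×4 + 12×1 + 6×2 + 8×4 + 8×4 = 142
C: 8×3 + 6×1 + 7×3 + 12×4 + 6×1 + 8×1 + 8×2 = 129
D: 8×4 + 6×2 + 7×2 + 12×2 + 6×3 + 8×3 + 8×3 = 148

D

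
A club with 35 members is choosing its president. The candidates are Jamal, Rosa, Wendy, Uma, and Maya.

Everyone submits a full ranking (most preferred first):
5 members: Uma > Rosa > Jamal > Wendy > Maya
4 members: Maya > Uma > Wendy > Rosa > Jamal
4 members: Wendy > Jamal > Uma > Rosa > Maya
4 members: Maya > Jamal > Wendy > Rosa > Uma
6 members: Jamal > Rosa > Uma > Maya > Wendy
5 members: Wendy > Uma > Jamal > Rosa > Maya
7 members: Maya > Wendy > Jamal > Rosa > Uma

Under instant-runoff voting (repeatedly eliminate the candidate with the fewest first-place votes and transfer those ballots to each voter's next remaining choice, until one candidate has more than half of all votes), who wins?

Round 1: Jamal 6, Rosa 0, Wendy 9, Uma 5, Maya 15. Rosa eliminated.
Round 2: Jamal 6, Wendy 9, Uma 5, Maya 15. Uma eliminated.
Round 3: Jamal 11, Wendy 9, Maya 15. Wendy eliminated.
Round 4: Jamal 20, Maya 15. Jamal has a majority (≥18).

Jamal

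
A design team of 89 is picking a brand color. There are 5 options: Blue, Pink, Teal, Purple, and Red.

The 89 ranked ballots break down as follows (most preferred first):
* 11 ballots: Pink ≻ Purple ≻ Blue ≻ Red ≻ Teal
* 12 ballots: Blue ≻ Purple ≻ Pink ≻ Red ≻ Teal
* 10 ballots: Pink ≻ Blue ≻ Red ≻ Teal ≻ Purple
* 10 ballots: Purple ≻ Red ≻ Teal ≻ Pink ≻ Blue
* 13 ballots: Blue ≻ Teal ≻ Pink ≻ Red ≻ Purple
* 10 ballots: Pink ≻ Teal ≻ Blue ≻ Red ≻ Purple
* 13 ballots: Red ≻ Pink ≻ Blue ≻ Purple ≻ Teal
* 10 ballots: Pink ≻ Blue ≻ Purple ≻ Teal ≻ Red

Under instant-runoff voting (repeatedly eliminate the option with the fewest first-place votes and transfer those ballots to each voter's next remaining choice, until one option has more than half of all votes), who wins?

Round 1: Blue 25, Pink 41, Teal 0, Purple 10, Red 13. Teal eliminated.
Round 2: Blue 25, Pink 41, Purple 10, Red 13. Purple eliminated.
Round 3: Blue 25, Pink 41, Red 23. Red eliminated.
Round 4: Blue 25, Pink 64. Pink has a majority (≥45).

Pink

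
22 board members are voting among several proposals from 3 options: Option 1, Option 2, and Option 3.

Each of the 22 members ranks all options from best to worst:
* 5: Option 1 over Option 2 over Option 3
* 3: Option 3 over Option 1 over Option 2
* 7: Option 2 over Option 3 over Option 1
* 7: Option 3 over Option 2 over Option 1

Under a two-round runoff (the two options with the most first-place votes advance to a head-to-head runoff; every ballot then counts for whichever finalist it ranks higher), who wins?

Round 1 first-place votes: Option 1 5, Option 2 7, Option 3 10. Option 3 and Option 2 advance.
Runoff: Option 3 is ranked above Option 2 on 10 ballots, Option 2 above Option 3 on 12.

Option 2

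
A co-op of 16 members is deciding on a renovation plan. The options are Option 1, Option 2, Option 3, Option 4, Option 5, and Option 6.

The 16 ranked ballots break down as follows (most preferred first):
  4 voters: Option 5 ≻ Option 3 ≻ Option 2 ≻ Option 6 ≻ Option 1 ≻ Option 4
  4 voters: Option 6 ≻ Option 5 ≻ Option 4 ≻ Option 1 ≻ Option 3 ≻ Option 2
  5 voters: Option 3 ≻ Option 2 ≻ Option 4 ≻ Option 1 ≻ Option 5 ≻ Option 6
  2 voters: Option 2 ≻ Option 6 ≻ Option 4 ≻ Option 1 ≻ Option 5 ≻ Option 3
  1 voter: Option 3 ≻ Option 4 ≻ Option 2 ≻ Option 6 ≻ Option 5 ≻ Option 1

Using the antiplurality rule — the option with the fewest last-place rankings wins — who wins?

Option 5

Last-place votes: Option 1 1, Option 2 4, Option 3 2, Option 4 4, Option 5 0, Option 6 5.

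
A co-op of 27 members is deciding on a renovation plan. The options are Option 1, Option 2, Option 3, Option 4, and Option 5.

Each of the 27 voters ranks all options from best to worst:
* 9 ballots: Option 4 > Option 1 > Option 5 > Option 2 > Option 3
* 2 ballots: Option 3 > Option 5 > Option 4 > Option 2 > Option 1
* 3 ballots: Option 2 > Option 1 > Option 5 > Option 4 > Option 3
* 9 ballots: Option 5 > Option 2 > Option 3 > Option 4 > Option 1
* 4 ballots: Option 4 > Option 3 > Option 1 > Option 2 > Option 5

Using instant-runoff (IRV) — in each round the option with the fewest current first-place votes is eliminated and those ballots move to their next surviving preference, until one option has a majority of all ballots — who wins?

Round 1: Option 1 0, Option 2 3, Option 3 2, Option 4 13, Option 5 9. Option 1 eliminated.
Round 2: Option 2 3, Option 3 2, Option 4 13, Option 5 9. Option 3 eliminated.
Round 3: Option 2 3, Option 4 13, Option 5 11. Option 2 eliminated.
Round 4: Option 4 13, Option 5 14. Option 5 has a majority (≥14).

Option 5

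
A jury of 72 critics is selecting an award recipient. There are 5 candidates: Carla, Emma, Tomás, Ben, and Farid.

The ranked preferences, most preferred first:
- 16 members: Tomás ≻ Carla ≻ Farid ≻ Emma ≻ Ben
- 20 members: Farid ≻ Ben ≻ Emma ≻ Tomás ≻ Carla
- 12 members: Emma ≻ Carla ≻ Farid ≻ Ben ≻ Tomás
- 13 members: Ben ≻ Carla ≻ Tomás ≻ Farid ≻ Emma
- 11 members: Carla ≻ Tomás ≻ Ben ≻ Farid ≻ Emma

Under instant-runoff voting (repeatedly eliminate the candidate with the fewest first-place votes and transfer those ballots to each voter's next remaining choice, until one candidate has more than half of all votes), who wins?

Tomás

Round 1: Carla 11, Emma 12, Tomás 16, Ben 13, Farid 20. Carla eliminated.
Round 2: Emma 12, Tomás 27, Ben 13, Farid 20. Emma eliminated.
Round 3: Tomás 27, Ben 13, Farid 32. Ben eliminated.
Round 4: Tomás 40, Farid 32. Tomás has a majority (≥37).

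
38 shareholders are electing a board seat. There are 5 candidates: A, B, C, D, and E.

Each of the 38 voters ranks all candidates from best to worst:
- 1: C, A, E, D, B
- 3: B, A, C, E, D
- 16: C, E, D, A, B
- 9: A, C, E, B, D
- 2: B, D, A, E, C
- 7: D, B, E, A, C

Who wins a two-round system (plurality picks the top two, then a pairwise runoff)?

Round 1 first-place votes: A 9, B 5, C 17, D 7, E 0. C and A advance.
Runoff: C is ranked above A on 17 ballots, A above C on 21.

A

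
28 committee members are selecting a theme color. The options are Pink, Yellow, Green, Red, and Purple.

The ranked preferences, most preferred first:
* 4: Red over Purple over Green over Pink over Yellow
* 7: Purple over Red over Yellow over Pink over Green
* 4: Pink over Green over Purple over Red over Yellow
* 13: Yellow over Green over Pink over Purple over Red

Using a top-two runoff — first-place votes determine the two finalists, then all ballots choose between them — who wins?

Round 1 first-place votes: Pink 4, Yellow 13, Green 0, Red 4, Purple 7. Yellow and Purple advance.
Runoff: Yellow is ranked above Purple on 13 ballots, Purple above Yellow on 15.

Purple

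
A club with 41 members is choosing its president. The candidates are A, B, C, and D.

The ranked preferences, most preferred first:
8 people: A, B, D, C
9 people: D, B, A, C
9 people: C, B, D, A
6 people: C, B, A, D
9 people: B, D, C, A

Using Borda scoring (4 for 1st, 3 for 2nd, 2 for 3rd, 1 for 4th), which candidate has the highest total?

A: 8×4 + 9×2 + 9×1 + 6×2 + 9×1 = 80
B: 8×3 + 9×3 + 9×3 + 6×3 + 9×4 = 132
C: 8×1 + 9×1 + 9×4 + 6×4 + 9×2 = 95
D: 8×2 + 9×4 + 9×2 + 6×1 + 9×3 = 103

B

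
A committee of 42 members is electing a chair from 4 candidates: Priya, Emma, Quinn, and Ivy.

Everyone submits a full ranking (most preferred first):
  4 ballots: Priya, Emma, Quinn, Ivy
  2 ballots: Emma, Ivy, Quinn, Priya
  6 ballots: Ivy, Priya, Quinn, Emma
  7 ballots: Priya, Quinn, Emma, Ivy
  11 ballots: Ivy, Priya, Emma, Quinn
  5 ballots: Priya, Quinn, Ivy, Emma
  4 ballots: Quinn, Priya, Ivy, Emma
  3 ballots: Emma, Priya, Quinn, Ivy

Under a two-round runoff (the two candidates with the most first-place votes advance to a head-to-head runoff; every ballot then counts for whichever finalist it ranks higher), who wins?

Round 1 first-place votes: Priya 16, Emma 5, Quinn 4, Ivy 17. Ivy and Priya advance.
Runoff: Ivy is ranked above Priya on 19 ballots, Priya above Ivy on 23.

Priya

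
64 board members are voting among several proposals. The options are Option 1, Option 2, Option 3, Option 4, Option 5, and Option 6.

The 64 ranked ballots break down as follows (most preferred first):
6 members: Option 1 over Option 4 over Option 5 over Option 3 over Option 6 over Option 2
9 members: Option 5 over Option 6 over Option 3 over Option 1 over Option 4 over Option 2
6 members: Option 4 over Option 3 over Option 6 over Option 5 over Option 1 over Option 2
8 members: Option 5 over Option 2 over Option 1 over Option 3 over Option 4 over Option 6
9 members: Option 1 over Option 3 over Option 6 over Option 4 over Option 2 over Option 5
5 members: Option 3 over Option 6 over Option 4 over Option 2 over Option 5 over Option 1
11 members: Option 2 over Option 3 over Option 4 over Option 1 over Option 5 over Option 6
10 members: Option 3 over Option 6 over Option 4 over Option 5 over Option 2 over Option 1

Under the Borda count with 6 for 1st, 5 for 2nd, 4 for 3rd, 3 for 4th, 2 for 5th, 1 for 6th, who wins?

Option 3

Option 1: 6×6 + 9×3 + 6×2 + 8×4 + 9×6 + 5×1 + 11×3 + 10×1 = 209
Option 2: 6×1 + 9×1 + 6×1 + 8×5 + 9×2 + 5×3 + 11×6 + 10×2 = 180
Option 3: 6×3 + 9×4 + 6×5 + 8×3 + 9×5 + 5×6 + 11×5 + 10×6 = 298
Option 4: 6×5 + 9×2 + 6×6 + 8×2 + 9×3 + 5×4 + 11×4 + 10×4 = 231
Option 5: 6×4 + 9×6 + 6×3 + 8×6 + 9×1 + 5×2 + 11×2 + 10×3 = 215
Option 6: 6×2 + 9×5 + 6×4 + 8×1 + 9×4 + 5×5 + 11×1 + 10×5 = 211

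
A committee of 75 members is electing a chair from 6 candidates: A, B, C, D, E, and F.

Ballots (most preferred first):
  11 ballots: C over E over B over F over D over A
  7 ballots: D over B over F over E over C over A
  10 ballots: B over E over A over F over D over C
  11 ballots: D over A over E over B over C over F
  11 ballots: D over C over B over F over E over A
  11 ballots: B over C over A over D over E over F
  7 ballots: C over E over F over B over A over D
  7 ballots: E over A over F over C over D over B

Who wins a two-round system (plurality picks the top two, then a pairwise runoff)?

B

Round 1 first-place votes: A 0, B 21, C 18, D 29, E 7, F 0. D and B advance.
Runoff: D is ranked above B on 36 ballots, B above D on 39.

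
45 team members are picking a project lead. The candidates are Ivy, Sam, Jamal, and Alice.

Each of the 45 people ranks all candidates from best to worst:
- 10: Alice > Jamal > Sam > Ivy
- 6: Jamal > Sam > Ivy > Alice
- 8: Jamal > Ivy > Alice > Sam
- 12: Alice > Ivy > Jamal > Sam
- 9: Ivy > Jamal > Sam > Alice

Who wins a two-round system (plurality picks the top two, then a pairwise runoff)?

Round 1 first-place votes: Ivy 9, Sam 0, Jamal 14, Alice 22. Alice and Jamal advance.
Runoff: Alice is ranked above Jamal on 22 ballots, Jamal above Alice on 23.

Jamal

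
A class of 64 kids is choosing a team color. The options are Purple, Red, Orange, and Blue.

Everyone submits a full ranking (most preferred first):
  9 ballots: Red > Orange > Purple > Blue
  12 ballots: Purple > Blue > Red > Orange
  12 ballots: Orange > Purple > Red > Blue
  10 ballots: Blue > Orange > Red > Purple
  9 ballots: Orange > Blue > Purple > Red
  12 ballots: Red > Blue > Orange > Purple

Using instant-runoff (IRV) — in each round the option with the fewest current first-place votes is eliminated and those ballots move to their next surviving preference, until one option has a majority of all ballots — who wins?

Round 1: Purple 12, Red 21, Orange 21, Blue 10. Blue eliminated.
Round 2: Purple 12, Red 21, Orange 31. Purple eliminated.
Round 3: Red 33, Orange 31. Red has a majority (≥33).

Red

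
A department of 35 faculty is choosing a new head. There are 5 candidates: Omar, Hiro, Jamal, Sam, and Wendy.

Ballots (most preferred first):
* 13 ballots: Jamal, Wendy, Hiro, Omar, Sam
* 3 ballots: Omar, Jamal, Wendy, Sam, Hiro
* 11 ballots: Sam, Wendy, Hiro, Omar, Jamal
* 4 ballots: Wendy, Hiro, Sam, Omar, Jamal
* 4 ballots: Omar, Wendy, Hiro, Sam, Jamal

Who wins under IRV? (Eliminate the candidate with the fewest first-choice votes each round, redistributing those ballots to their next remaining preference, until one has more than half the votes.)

Sam

Round 1: Omar 7, Hiro 0, Jamal 13, Sam 11, Wendy 4. Hiro eliminated.
Round 2: Omar 7, Jamal 13, Sam 11, Wendy 4. Wendy eliminated.
Round 3: Omar 7, Jamal 13, Sam 15. Omar eliminated.
Round 4: Jamal 16, Sam 19. Sam has a majority (≥18).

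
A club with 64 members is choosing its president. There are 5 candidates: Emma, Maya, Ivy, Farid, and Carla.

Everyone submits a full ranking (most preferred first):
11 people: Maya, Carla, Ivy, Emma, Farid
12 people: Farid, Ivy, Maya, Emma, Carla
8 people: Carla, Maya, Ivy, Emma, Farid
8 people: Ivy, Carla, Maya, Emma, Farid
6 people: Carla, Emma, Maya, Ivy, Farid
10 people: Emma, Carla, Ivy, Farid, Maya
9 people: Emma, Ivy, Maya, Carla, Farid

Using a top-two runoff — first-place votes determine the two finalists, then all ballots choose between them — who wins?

Round 1 first-place votes: Emma 19, Maya 11, Ivy 8, Farid 12, Carla 14. Emma and Carla advance.
Runoff: Emma is ranked above Carla on 31 ballots, Carla above Emma on 33.

Carla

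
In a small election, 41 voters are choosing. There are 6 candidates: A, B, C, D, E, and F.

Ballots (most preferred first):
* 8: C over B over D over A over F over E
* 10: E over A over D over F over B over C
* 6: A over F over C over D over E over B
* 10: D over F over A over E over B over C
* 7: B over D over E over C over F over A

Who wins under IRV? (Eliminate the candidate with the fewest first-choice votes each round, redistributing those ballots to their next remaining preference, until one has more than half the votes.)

D

Round 1: A 6, B 7, C 8, D 10, E 10, F 0. F eliminated.
Round 2: A 6, B 7, C 8, D 10, E 10. A eliminated.
Round 3: B 7, C 14, D 10, E 10. B eliminated.
Round 4: C 14, D 17, E 10. E eliminated.
Round 5: C 14, D 27. D has a majority (≥21).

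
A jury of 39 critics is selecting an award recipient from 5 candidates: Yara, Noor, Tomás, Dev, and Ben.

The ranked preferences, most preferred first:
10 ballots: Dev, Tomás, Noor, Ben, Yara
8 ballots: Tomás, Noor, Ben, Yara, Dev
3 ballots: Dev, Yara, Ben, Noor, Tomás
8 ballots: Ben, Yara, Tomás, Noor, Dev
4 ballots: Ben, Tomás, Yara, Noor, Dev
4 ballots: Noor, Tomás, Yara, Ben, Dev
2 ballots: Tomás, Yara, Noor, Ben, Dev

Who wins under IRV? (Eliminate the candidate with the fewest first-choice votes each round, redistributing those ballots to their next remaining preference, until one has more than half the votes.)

Tomás

Round 1: Yara 0, Noor 4, Tomás 10, Dev 13, Ben 12. Yara eliminated.
Round 2: Noor 4, Tomás 10, Dev 13, Ben 12. Noor eliminated.
Round 3: Tomás 14, Dev 13, Ben 12. Ben eliminated.
Round 4: Tomás 26, Dev 13. Tomás has a majority (≥20).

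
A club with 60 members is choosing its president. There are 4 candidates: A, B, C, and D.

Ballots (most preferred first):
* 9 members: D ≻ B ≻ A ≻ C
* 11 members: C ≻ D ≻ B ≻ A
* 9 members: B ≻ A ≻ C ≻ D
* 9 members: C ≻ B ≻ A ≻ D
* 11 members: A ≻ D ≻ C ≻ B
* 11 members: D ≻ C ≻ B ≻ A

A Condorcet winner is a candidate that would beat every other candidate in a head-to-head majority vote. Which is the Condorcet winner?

D vs A: 31–29
D vs B: 42–18
D vs C: 31–29
D beats every other candidate.

D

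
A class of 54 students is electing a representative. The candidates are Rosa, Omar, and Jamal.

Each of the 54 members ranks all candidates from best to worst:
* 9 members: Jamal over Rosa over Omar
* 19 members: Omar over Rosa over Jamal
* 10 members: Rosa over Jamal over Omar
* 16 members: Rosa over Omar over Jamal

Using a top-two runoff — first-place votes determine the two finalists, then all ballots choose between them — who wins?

Round 1 first-place votes: Rosa 26, Omar 19, Jamal 9. Rosa and Omar advance.
Runoff: Rosa is ranked above Omar on 35 ballots, Omar above Rosa on 19.

Rosa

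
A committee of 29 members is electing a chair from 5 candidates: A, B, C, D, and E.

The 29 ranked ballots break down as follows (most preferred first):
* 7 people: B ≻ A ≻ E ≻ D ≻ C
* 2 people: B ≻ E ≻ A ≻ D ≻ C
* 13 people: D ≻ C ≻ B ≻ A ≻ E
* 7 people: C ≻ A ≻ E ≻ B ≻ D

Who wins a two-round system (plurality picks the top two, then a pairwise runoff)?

B

Round 1 first-place votes: A 0, B 9, C 7, D 13, E 0. D and B advance.
Runoff: D is ranked above B on 13 ballots, B above D on 16.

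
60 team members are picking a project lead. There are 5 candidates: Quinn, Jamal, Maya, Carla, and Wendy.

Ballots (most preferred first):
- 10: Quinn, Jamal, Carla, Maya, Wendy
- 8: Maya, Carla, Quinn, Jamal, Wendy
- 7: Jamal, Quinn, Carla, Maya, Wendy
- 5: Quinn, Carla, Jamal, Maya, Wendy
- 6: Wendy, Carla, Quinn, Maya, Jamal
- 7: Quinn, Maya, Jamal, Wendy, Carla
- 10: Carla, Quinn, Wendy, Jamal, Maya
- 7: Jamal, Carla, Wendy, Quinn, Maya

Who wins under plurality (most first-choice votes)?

Quinn

First-place votes: Quinn 22, Jamal 14, Maya 8, Carla 10, Wendy 6.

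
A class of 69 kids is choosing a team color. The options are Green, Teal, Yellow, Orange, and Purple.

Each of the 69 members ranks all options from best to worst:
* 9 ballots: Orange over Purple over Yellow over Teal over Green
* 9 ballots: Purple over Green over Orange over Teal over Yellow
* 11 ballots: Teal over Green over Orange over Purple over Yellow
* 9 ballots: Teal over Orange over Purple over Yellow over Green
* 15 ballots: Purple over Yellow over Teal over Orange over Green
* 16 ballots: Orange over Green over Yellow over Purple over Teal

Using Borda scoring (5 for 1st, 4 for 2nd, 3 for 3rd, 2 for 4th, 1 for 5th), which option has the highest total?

Green: 9×1 + 9×4 + 11×4 + 9×1 + 15×1 + 16×4 = 177
Teal: 9×2 + 9×2 + 11×5 + 9×5 + 15×3 + 16×1 = 197
Yellow: 9×3 + 9×1 + 11×1 + 9×2 + 15×4 + 16×3 = 173
Orange: 9×5 + 9×3 + 11×3 + 9×4 + 15×2 + 16×5 = 251
Purple: 9×4 + 9×5 + 11×2 + 9×3 + 15×5 + 16×2 = 237

Orange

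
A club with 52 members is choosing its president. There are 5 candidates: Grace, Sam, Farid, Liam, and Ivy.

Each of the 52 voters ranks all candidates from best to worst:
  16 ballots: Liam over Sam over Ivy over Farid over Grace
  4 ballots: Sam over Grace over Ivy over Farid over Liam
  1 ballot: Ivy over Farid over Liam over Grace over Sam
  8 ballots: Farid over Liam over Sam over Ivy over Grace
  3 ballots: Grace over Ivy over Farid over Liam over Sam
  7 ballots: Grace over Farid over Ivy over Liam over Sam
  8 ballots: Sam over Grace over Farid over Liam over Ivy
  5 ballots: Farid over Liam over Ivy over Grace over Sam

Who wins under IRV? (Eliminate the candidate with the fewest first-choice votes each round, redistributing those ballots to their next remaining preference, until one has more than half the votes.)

Farid

Round 1: Grace 10, Sam 12, Farid 13, Liam 16, Ivy 1. Ivy eliminated.
Round 2: Grace 10, Sam 12, Farid 14, Liam 16. Grace eliminated.
Round 3: Sam 12, Farid 24, Liam 16. Sam eliminated.
Round 4: Farid 36, Liam 16. Farid has a majority (≥27).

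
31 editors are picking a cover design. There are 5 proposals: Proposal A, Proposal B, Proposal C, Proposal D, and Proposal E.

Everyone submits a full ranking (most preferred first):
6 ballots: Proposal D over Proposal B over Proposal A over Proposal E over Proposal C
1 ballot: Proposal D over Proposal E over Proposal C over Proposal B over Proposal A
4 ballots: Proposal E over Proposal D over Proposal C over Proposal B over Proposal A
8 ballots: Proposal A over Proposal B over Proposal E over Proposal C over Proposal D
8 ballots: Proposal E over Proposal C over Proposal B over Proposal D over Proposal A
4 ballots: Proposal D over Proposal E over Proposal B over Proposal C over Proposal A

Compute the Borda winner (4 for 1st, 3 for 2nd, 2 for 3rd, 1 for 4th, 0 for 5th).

Proposal E

Proposal A: 6×2 + 1×0 + 4×0 + 8×4 + 8×0 + 4×0 = 44
Proposal B: 6×3 + 1×1 + 4×1 + 8×3 + 8×2 + 4×2 = 71
Proposal C: 6×0 + 1×2 + 4×2 + 8×1 + 8×3 + 4×1 = 46
Proposal D: 6×4 + 1×4 + 4×3 + 8×0 + 8×1 + 4×4 = 64
Proposal E: 6×1 + 1×3 + 4×4 + 8×2 + 8×4 + 4×3 = 85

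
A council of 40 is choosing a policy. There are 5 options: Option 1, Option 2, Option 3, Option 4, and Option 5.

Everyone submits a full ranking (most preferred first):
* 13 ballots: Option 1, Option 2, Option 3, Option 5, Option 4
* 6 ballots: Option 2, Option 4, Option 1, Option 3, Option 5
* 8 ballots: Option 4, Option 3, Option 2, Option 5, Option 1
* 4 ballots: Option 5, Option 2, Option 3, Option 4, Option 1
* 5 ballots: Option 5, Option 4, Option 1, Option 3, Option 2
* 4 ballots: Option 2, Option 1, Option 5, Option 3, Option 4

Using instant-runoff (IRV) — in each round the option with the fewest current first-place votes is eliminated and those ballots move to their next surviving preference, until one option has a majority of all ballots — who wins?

Option 2

Round 1: Option 1 13, Option 2 10, Option 3 0, Option 4 8, Option 5 9. Option 3 eliminated.
Round 2: Option 1 13, Option 2 10, Option 4 8, Option 5 9. Option 4 eliminated.
Round 3: Option 1 13, Option 2 18, Option 5 9. Option 5 eliminated.
Round 4: Option 1 18, Option 2 22. Option 2 has a majority (≥21).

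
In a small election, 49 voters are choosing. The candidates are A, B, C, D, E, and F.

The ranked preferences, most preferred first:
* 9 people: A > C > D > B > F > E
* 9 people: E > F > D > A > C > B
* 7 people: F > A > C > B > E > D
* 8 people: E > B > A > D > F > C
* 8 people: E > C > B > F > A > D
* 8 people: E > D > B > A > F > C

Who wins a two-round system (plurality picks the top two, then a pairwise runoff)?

E

Round 1 first-place votes: A 9, B 0, C 0, D 0, E 33, F 7. E and A advance.
Runoff: E is ranked above A on 33 ballots, A above E on 16.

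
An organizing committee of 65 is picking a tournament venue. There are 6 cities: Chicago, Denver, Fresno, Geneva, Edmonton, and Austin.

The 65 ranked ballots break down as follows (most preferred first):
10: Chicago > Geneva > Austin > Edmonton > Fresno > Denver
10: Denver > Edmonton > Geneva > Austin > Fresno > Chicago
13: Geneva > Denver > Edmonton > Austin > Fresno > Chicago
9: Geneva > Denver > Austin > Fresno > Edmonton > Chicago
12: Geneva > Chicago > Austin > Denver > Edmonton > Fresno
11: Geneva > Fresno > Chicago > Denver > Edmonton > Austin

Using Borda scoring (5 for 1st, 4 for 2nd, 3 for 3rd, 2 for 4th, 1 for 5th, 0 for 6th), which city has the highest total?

Geneva

Chicago: 10×5 + 10×0 + 13×0 + 9×0 + 12×4 + 11×3 = 131
Denver: 10×0 + 10×5 + 13×4 + 9×4 + 12×2 + 11×2 = 184
Fresno: 10×1 + 10×1 + 13×1 + 9×2 + 12×0 + 11×4 = 95
Geneva: 10×4 + 10×3 + 13×5 + 9×5 + 12×5 + 11×5 = 295
Edmonton: 10×2 + 10×4 + 13×3 + 9×1 + 12×1 + 11×1 = 131
Austin: 10×3 + 10×2 + 13×2 + 9×3 + 12×3 + 11×0 = 139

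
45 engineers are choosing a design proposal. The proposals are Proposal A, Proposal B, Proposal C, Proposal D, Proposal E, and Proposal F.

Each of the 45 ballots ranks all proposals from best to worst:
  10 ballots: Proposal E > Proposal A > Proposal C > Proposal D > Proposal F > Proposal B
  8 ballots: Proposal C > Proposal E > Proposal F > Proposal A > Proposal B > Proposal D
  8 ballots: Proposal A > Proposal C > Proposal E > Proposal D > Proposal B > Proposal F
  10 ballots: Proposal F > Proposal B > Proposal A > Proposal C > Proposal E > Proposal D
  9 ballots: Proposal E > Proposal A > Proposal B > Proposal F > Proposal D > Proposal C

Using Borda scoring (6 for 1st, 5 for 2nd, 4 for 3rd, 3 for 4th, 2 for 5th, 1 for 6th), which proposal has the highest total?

Proposal A: 10×5 + 8×3 + 8×6 + 10×4 + 9×5 = 207
Proposal B: 10×1 + 8×2 + 8×2 + 10×5 + 9×4 = 128
Proposal C: 10×4 + 8×6 + 8×5 + 10×3 + 9×1 = 167
Proposal D: 10×3 + 8×1 + 8×3 + 10×1 + 9×2 = 90
Proposal E: 10×6 + 8×5 + 8×4 + 10×2 + 9×6 = 206
Proposal F: 10×2 + 8×4 + 8×1 + 10×6 + 9×3 = 147

Proposal A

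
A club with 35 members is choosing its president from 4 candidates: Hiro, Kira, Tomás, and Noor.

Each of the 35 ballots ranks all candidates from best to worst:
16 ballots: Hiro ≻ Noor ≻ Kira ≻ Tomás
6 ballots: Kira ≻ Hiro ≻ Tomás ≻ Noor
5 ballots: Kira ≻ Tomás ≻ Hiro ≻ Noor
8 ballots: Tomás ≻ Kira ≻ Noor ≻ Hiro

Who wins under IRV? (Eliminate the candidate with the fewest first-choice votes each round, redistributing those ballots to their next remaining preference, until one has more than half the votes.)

Round 1: Hiro 16, Kira 11, Tomás 8, Noor 0. Noor eliminated.
Round 2: Hiro 16, Kira 11, Tomás 8. Tomás eliminated.
Round 3: Hiro 16, Kira 19. Kira has a majority (≥18).

Kira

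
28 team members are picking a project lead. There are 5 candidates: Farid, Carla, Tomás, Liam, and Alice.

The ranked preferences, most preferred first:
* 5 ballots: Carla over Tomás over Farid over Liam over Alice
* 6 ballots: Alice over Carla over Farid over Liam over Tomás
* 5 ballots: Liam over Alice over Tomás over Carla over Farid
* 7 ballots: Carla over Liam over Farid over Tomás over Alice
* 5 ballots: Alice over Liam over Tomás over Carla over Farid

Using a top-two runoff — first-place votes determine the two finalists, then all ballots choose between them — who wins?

Alice

Round 1 first-place votes: Farid 0, Carla 12, Tomás 0, Liam 5, Alice 11. Carla and Alice advance.
Runoff: Carla is ranked above Alice on 12 ballots, Alice above Carla on 16.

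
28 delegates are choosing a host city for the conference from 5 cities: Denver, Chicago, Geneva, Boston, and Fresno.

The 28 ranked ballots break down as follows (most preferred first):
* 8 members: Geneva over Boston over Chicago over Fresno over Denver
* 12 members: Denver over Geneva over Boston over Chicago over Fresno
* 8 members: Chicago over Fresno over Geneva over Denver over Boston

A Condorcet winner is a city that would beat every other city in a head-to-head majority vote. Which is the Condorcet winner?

Geneva vs Denver: 16–12
Geneva vs Chicago: 20–8
Geneva vs Boston: 28–0
Geneva vs Fresno: 20–8
Geneva beats every other city.

Geneva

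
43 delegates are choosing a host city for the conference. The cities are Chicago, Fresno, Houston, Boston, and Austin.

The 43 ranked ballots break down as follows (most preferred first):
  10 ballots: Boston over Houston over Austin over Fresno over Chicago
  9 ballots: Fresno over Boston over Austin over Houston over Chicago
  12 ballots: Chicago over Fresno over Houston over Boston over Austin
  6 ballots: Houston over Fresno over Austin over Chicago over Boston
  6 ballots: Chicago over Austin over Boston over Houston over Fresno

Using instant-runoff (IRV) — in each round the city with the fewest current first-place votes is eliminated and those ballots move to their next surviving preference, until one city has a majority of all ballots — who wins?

Round 1: Chicago 18, Fresno 9, Houston 6, Boston 10, Austin 0. Austin eliminated.
Round 2: Chicago 18, Fresno 9, Houston 6, Boston 10. Houston eliminated.
Round 3: Chicago 18, Fresno 15, Boston 10. Boston eliminated.
Round 4: Chicago 18, Fresno 25. Fresno has a majority (≥22).

Fresno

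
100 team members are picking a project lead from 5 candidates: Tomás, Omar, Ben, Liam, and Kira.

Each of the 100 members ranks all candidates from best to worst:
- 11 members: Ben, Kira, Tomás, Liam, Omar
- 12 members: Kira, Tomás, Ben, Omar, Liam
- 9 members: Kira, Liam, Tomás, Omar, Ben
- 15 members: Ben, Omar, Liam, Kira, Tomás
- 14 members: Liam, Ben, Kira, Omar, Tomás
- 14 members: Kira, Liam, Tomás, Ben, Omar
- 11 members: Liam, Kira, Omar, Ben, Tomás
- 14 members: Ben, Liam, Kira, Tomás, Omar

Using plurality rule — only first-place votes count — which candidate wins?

First-place votes: Tomás 0, Omar 0, Ben 40, Liam 25, Kira 35.

Ben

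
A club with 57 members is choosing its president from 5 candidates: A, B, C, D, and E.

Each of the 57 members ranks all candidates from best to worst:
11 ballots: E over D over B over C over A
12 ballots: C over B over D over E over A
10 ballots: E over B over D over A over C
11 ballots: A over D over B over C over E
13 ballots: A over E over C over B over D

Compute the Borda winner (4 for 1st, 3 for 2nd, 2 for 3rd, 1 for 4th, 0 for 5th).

A: 11×0 + 12×0 + 10×1 + 11×4 + 13×4 = 106
B: 11×2 + 12×3 + 10×3 + 11×2 + 13×1 = 123
C: 11×1 + 12×4 + 10×0 + 11×1 + 13×2 = 96
D: 11×3 + 12×2 + 10×2 + 11×3 + 13×0 = 110
E: 11×4 + 12×1 + 10×4 + 11×0 + 13×3 = 135

E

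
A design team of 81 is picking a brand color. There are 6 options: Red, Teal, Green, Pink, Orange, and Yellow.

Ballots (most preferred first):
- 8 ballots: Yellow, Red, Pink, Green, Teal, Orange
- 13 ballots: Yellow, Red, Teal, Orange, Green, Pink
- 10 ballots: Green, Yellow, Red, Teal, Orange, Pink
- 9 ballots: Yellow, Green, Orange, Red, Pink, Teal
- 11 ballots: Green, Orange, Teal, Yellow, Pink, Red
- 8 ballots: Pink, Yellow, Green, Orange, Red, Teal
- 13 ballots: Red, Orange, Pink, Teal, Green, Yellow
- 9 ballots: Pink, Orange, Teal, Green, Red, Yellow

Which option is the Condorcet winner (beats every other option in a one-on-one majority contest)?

Green vs Red: 47–34
Green vs Teal: 46–35
Green vs Pink: 43–38
Green vs Orange: 46–35
Green vs Yellow: 43–38
Green beats every other option.

Green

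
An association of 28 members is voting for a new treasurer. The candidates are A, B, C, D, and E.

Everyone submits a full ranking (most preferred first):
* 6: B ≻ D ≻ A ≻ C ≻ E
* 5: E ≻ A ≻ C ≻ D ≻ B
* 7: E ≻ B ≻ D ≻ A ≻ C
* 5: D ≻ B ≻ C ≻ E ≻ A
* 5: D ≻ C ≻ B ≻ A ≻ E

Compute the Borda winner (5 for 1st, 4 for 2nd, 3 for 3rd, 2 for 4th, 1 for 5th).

D

A: 6×3 + 5×4 + 7×2 + 5×1 + 5×2 = 67
B: 6×5 + 5×1 + 7×4 + 5×4 + 5×3 = 98
C: 6×2 + 5×3 + 7×1 + 5×3 + 5×4 = 69
D: 6×4 + 5×2 + 7×3 + 5×5 + 5×5 = 105
E: 6×1 + 5×5 + 7×5 + 5×2 + 5×1 = 81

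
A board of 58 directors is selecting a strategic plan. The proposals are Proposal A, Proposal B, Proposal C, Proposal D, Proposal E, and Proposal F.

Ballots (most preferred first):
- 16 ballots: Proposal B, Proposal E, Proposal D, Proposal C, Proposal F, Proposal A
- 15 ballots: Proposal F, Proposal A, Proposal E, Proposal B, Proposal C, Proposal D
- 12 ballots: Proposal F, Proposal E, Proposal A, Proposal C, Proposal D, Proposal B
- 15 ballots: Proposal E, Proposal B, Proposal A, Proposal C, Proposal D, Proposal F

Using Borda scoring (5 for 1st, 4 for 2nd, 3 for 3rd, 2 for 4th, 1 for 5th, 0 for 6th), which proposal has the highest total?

Proposal A: 16×0 + 15×4 + 12×3 + 15×3 = 141
Proposal B: 16×5 + 15×2 + 12×0 + 15×4 = 170
Proposal C: 16×2 + 15×1 + 12×2 + 15×2 = 101
Proposal D: 16×3 + 15×0 + 12×1 + 15×1 = 75
Proposal E: 16×4 + 15×3 + 12×4 + 15×5 = 232
Proposal F: 16×1 + 15×5 + 12×5 + 15×0 = 151

Proposal E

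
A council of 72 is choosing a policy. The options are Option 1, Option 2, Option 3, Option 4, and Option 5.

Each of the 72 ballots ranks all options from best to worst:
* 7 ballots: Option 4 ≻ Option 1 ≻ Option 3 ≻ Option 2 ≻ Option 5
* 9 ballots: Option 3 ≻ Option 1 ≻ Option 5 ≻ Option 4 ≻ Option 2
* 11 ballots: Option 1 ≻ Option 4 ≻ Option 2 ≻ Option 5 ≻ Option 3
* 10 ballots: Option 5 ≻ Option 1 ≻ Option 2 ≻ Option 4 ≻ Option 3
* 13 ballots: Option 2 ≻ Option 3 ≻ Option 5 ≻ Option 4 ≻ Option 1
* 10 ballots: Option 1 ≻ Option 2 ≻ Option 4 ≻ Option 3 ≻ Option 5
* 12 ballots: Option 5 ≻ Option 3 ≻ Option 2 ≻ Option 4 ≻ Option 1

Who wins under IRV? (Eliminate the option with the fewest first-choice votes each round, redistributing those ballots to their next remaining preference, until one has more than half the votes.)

Round 1: Option 1 21, Option 2 13, Option 3 9, Option 4 7, Option 5 22. Option 4 eliminated.
Round 2: Option 1 28, Option 2 13, Option 3 9, Option 5 22. Option 3 eliminated.
Round 3: Option 1 37, Option 2 13, Option 5 22. Option 1 has a majority (≥37).

Option 1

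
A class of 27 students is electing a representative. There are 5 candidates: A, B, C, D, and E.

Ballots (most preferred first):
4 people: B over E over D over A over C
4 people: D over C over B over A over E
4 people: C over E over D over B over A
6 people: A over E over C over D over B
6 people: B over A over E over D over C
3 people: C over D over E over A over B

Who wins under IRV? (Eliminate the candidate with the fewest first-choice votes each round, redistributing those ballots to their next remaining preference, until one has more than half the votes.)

C

Round 1: A 6, B 10, C 7, D 4, E 0. E eliminated.
Round 2: A 6, B 10, C 7, D 4. D eliminated.
Round 3: A 6, B 10, C 11. A eliminated.
Round 4: B 10, C 17. C has a majority (≥14).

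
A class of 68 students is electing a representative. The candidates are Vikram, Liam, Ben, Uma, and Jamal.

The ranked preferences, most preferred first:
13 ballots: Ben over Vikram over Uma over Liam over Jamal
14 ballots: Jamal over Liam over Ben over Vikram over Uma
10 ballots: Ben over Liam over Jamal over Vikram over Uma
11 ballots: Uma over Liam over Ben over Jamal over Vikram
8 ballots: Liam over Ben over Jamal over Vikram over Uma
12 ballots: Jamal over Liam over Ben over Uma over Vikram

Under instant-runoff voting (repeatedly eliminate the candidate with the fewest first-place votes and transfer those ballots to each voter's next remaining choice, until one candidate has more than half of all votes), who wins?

Round 1: Vikram 0, Liam 8, Ben 23, Uma 11, Jamal 26. Vikram eliminated.
Round 2: Liam 8, Ben 23, Uma 11, Jamal 26. Liam eliminated.
Round 3: Ben 31, Uma 11, Jamal 26. Uma eliminated.
Round 4: Ben 42, Jamal 26. Ben has a majority (≥35).

Ben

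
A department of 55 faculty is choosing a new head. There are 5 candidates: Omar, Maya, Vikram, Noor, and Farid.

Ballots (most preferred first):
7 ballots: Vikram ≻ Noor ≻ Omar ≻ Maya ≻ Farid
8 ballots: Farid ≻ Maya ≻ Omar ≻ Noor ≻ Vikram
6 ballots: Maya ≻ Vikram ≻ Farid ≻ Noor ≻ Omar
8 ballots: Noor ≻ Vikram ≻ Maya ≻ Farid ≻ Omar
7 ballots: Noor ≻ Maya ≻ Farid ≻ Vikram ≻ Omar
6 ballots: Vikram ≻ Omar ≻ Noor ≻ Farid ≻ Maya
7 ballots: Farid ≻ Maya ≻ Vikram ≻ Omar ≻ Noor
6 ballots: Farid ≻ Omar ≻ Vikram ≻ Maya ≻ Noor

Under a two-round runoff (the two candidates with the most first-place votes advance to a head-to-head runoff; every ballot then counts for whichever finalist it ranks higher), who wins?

Round 1 first-place votes: Omar 0, Maya 6, Vikram 13, Noor 15, Farid 21. Farid and Noor advance.
Runoff: Farid is ranked above Noor on 27 ballots, Noor above Farid on 28.

Noor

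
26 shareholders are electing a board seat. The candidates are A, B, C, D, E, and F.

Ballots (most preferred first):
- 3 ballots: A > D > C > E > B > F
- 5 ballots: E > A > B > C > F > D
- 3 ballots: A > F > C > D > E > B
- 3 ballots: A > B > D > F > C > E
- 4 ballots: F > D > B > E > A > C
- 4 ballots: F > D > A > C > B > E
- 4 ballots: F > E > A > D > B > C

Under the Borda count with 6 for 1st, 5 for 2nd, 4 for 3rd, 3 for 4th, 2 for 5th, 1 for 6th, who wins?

A

A: 3×6 + 5×5 + 3×6 + 3×6 + 4×2 + 4×4 + 4×4 = 119
B: 3×2 + 5×4 + 3×1 + 3×5 + 4×4 + 4×2 + 4×2 = 76
C: 3×4 + 5×3 + 3×4 + 3×2 + 4×1 + 4×3 + 4×1 = 65
D: 3×5 + 5×1 + 3×3 + 3×4 + 4×5 + 4×5 + 4×3 = 93
E: 3×3 + 5×6 + 3×2 + 3×1 + 4×3 + 4×1 + 4×5 = 84
F: 3×1 + 5×2 + 3×5 + 3×3 + 4×6 + 4×6 + 4×6 = 109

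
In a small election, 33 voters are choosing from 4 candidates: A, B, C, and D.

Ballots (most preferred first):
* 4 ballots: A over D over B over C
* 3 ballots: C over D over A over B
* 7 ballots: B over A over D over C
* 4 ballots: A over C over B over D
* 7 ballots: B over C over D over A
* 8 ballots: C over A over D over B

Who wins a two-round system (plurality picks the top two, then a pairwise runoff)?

B

Round 1 first-place votes: A 8, B 14, C 11, D 0. B and C advance.
Runoff: B is ranked above C on 18 ballots, C above B on 15.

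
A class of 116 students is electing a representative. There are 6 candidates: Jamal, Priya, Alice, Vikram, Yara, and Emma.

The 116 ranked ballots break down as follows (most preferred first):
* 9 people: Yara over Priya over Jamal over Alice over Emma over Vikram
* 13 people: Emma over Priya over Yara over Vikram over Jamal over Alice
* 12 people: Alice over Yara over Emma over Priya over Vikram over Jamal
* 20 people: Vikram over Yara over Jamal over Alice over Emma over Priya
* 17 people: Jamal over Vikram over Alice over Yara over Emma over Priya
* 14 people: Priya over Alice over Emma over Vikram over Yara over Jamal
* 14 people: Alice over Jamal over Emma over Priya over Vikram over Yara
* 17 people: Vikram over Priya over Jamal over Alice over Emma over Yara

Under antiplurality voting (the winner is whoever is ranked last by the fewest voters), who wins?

Last-place votes: Jamal 26, Priya 37, Alice 13, Vikram 9, Yara 31, Emma 0.

Emma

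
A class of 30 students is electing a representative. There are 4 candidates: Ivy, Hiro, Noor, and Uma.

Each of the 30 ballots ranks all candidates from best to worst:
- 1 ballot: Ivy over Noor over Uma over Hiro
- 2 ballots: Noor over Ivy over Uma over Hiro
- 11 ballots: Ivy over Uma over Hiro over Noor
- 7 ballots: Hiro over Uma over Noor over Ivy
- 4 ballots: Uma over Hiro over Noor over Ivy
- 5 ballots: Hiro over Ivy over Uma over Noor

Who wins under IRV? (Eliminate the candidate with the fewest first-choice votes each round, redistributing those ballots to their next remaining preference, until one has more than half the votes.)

Hiro

Round 1: Ivy 12, Hiro 12, Noor 2, Uma 4. Noor eliminated.
Round 2: Ivy 14, Hiro 12, Uma 4. Uma eliminated.
Round 3: Ivy 14, Hiro 16. Hiro has a majority (≥16).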